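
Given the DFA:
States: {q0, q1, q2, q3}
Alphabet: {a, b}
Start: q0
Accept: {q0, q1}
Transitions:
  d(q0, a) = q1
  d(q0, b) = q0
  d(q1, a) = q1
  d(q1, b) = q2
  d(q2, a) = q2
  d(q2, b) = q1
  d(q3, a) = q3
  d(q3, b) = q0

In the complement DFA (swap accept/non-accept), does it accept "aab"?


Trace: q0 -> q1 -> q1 -> q2
Final: q2
Original accept: {q0, q1}
Complement: q2 is not in original accept

Yes, complement accepts (original rejects)


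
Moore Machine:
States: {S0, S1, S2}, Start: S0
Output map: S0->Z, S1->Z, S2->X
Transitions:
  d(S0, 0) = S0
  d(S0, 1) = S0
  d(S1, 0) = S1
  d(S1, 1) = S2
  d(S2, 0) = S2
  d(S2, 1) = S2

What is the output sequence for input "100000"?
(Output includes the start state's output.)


Start: S0 (output Z)
  --1--> S0 (output Z)
  --0--> S0 (output Z)
  --0--> S0 (output Z)
  --0--> S0 (output Z)
  --0--> S0 (output Z)
  --0--> S0 (output Z)

"ZZZZZZZ"


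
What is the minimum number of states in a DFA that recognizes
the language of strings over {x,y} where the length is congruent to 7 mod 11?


States track (length) mod 11.
Need 11 states: one per remainder 0..10; accept = remainder 7.

11


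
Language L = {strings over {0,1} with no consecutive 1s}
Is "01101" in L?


'11' occurs at index 1

No, "01101" is not in L


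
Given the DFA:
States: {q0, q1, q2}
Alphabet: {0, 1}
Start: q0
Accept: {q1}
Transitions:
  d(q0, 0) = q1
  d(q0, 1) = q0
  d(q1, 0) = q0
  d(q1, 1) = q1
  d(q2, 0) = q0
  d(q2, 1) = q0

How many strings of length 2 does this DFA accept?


Enumerating all length-2 strings:
  "00" -> q0 [reject]
  "01" -> q1 [accept]
  "10" -> q1 [accept]
  "11" -> q0 [reject]

2 out of 4


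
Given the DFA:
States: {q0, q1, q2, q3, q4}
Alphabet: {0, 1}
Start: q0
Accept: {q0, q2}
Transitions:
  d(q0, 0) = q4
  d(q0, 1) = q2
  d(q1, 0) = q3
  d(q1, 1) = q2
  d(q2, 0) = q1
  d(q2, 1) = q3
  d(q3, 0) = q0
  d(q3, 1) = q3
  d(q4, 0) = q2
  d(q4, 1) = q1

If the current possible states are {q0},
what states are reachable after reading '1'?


Apply transition on '1' from each current state:
  d(q0, 1) = q2

{q2}


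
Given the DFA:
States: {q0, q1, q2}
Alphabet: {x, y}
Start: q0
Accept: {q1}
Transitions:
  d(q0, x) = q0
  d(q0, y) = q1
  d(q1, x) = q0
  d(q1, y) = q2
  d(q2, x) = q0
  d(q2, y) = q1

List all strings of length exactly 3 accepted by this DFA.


All strings of length 3: 8 total
Accepted: 3

"xxy", "yxy", "yyy"


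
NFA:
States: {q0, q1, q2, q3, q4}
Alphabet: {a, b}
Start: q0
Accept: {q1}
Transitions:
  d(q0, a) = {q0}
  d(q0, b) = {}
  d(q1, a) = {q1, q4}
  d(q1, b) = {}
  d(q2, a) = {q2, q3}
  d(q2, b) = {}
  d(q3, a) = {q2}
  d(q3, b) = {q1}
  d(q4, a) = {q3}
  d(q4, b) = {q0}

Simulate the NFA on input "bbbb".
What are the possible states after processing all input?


Start: {q0}
  --b--> {}
  --b--> {}
  --b--> {}
  --b--> {}

{} (empty set, no valid transitions)


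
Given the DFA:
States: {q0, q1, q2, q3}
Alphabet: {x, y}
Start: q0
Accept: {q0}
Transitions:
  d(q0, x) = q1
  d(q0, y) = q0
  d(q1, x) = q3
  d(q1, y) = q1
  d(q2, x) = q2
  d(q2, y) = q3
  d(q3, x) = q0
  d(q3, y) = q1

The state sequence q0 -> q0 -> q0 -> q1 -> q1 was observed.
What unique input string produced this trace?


Trace back each transition to find the symbol:
  q0 --[y]--> q0
  q0 --[y]--> q0
  q0 --[x]--> q1
  q1 --[y]--> q1

"yyxy"


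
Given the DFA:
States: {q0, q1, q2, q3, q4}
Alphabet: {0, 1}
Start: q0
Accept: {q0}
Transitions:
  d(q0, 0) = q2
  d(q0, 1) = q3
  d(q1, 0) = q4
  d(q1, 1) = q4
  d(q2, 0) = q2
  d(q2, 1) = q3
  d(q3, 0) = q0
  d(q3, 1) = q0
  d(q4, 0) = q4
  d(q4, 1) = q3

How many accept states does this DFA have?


Accept states listed: {q0}
Counting: q0(1)

1


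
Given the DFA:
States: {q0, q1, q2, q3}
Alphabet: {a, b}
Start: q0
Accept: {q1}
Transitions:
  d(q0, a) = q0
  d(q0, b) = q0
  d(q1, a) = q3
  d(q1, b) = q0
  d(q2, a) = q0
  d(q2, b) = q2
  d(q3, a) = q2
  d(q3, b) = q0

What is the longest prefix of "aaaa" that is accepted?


Run the DFA, marking each prefix where the state is accepting:
  "" -> q0 [reject]
  "a" -> q0 [reject]
  "aa" -> q0 [reject]
  "aaa" -> q0 [reject]
  "aaaa" -> q0 [reject]

No prefix is accepted


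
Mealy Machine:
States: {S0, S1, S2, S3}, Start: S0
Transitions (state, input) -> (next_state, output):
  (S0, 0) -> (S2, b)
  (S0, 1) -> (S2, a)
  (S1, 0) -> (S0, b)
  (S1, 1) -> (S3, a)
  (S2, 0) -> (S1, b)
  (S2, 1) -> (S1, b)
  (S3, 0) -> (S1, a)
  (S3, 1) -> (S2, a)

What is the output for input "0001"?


Step-by-step:
  (S0, 0) -> (S2, b)
  (S2, 0) -> (S1, b)
  (S1, 0) -> (S0, b)
  (S0, 1) -> (S2, a)

"bbba"


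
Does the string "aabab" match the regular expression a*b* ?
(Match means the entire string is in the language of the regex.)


|string| = 5; first = 'a'; last = 'b'

No, "aabab" does not match a*b*


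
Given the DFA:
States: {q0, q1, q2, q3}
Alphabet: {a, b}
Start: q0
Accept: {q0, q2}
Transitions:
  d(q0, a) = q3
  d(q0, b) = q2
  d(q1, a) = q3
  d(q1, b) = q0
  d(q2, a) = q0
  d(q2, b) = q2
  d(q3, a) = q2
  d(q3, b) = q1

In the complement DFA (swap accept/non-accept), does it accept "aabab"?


Trace: q0 -> q3 -> q2 -> q2 -> q0 -> q2
Final: q2
Original accept: {q0, q2}
Complement: q2 is in original accept

No, complement rejects (original accepts)


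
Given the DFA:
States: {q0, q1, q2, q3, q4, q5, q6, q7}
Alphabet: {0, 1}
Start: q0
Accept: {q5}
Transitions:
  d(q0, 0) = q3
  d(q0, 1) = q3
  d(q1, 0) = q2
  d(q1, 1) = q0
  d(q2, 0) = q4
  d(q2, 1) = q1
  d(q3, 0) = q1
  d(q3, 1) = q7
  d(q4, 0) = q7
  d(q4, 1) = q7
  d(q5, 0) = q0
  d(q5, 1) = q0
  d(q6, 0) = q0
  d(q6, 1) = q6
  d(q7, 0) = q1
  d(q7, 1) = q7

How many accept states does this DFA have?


Accept states listed: {q5}
Counting: q5(1)

1


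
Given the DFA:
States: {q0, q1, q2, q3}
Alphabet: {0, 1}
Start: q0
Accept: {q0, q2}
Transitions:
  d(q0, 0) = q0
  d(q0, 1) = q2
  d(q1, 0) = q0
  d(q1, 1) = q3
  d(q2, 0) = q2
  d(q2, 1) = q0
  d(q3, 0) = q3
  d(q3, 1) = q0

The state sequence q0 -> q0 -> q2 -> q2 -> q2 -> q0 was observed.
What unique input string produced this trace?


Trace back each transition to find the symbol:
  q0 --[0]--> q0
  q0 --[1]--> q2
  q2 --[0]--> q2
  q2 --[0]--> q2
  q2 --[1]--> q0

"01001"


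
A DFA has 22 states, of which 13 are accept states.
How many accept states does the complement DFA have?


Complement swaps accept and non-accept states.
22 - 13 = 9

9


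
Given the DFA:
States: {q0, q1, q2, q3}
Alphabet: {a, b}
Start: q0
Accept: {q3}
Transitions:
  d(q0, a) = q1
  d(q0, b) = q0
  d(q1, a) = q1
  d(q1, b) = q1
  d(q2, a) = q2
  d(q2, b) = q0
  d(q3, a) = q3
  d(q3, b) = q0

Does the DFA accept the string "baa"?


Trace: q0 -> q0 -> q1 -> q1
Final state: q1
Accept states: {q3}

No, rejected (final state q1 is not an accept state)


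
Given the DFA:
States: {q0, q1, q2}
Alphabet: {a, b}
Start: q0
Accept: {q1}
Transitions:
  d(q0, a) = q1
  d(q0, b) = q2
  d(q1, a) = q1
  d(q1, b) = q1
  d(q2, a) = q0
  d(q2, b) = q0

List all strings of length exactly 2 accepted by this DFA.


All strings of length 2: 4 total
Accepted: 2

"aa", "ab"


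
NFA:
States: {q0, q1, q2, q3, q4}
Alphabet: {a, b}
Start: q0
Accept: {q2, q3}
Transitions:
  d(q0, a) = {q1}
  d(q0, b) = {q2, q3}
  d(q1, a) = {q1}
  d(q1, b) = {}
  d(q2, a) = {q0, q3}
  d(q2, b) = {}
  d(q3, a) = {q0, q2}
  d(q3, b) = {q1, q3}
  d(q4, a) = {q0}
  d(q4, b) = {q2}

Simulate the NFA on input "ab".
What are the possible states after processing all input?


Start: {q0}
  --a--> {q1}
  --b--> {}

{} (empty set, no valid transitions)


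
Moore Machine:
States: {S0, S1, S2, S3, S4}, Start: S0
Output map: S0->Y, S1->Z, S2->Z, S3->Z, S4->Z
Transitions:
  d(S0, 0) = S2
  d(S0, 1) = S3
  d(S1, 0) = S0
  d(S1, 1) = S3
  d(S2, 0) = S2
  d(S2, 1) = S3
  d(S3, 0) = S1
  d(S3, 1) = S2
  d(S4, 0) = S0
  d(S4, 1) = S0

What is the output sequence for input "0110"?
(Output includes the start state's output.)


Start: S0 (output Y)
  --0--> S2 (output Z)
  --1--> S3 (output Z)
  --1--> S2 (output Z)
  --0--> S2 (output Z)

"YZZZZ"


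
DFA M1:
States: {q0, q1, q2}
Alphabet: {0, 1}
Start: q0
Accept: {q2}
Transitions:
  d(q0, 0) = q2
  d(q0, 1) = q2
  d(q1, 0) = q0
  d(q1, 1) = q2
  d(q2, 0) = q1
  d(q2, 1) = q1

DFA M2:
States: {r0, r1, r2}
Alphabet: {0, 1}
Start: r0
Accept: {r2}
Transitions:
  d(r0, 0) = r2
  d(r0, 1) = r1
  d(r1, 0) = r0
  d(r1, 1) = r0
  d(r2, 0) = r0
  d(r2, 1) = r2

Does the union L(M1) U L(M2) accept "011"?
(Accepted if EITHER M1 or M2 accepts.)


M1: final=q2 accepted=True
M2: final=r2 accepted=True

Yes, union accepts


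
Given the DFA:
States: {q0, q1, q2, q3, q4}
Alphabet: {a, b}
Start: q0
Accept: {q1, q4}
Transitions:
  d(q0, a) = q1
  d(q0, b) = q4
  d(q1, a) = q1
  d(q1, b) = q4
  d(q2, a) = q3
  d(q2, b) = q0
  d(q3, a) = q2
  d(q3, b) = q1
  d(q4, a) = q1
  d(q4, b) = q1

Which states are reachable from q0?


BFS from q0:
  layer 0: {q0}
  layer 1: {q1, q4}

{q0, q1, q4}


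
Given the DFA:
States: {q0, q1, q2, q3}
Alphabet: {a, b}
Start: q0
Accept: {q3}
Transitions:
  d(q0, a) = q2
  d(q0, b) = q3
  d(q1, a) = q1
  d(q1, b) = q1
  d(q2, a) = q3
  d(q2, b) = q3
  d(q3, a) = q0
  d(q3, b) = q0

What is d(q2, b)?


Looking up transition d(q2, b)

q3


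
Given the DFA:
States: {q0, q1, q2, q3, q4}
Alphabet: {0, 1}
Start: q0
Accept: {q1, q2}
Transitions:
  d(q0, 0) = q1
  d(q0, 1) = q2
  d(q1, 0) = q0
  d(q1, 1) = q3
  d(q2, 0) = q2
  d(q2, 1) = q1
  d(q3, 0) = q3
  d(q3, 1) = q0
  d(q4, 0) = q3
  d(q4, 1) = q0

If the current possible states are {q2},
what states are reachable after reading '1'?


Apply transition on '1' from each current state:
  d(q2, 1) = q1

{q1}


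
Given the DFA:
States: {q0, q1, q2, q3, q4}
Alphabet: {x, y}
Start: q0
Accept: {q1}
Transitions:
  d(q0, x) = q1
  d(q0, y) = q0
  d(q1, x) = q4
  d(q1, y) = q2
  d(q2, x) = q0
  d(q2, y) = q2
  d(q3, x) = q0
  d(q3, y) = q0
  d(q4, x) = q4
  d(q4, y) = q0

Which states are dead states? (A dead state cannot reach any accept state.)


Forward reachability from each state:
  q0 -> reaches accept state q1 (live)
  q1 -> reaches accept state q1 (live)
  q2 -> reaches accept state q1 (live)
  q3 -> reaches accept state q1 (live)
  q4 -> reaches accept state q1 (live)

None (all states can reach an accept state)


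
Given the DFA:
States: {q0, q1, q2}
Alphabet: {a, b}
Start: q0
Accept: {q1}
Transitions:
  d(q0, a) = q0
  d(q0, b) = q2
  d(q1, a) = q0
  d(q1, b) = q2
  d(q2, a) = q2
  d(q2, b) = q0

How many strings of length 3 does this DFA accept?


Enumerating all length-3 strings:
  "aaa" -> q0 [reject]
  "aab" -> q2 [reject]
  "aba" -> q2 [reject]
  "abb" -> q0 [reject]
  "baa" -> q2 [reject]
  "bab" -> q0 [reject]
  "bba" -> q0 [reject]
  "bbb" -> q2 [reject]

0 out of 8


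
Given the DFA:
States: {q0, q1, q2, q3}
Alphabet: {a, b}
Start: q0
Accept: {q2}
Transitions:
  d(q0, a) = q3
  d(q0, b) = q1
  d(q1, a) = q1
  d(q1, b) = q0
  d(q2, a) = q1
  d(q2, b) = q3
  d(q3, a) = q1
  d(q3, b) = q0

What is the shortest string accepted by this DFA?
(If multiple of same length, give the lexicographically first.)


BFS by string length (lex-first path to each state shown):
  len 0: q0<-""
  len 1: q1<-"b", q3<-"a"
  len 2: q0<-"ab", q1<-"aa"
  len 3: q0<-"aab", q1<-"aaa", q3<-"aba"
  len 4: q0<-"aaab", q1<-"aaaa", q3<-"aaba"
  len 5: q0<-"aaaab", q1<-"aaaaa", q3<-"aaaba"
  len 6: q0<-"aaaaab", q1<-"aaaaaa", q3<-"aaaaba"
  len 7: q0<-"aaaaaab", q1<-"aaaaaaa", q3<-"aaaaaba"
  len 8: q0<-"aaaaaaab", q1<-"aaaaaaaa", q3<-"aaaaaaba"

No string accepted (empty language)


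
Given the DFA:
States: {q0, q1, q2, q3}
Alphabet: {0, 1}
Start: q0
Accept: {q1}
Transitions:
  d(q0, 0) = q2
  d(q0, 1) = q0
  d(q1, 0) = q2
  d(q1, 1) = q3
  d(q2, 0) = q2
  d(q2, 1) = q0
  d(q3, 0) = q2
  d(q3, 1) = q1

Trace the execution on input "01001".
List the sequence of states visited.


Input: 01001
d(q0, 0) = q2
d(q2, 1) = q0
d(q0, 0) = q2
d(q2, 0) = q2
d(q2, 1) = q0


q0 -> q2 -> q0 -> q2 -> q2 -> q0


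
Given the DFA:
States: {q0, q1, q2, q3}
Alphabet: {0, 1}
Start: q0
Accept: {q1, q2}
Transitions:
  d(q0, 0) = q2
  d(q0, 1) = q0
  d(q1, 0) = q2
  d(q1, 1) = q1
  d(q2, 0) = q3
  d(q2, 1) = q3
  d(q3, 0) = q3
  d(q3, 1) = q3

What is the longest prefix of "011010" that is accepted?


Run the DFA, marking each prefix where the state is accepting:
  "" -> q0 [reject]
  "0" -> q2 [accept]
  "01" -> q3 [reject]
  "011" -> q3 [reject]
  "0110" -> q3 [reject]
  "01101" -> q3 [reject]
  "011010" -> q3 [reject]

"0"


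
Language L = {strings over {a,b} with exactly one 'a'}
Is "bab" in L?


count('a') = 1

Yes, "bab" is in L


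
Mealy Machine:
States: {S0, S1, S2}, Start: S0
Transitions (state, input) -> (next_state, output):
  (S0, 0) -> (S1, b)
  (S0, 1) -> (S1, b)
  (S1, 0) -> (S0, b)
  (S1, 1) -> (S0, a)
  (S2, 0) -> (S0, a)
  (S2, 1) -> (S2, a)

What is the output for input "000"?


Step-by-step:
  (S0, 0) -> (S1, b)
  (S1, 0) -> (S0, b)
  (S0, 0) -> (S1, b)

"bbb"


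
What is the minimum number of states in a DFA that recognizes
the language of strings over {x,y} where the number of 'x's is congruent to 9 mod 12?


States track (count of 'x') mod 12.
Need 12 states: one per remainder 0..11; accept = remainder 9.

12


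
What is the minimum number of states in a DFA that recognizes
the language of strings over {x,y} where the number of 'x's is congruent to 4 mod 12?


States track (count of 'x') mod 12.
Need 12 states: one per remainder 0..11; accept = remainder 4.

12


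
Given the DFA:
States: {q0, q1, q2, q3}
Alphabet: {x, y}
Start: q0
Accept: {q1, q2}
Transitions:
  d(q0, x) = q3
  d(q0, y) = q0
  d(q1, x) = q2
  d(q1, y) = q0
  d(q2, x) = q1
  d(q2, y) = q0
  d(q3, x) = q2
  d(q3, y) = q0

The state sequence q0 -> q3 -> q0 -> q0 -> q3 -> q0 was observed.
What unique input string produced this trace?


Trace back each transition to find the symbol:
  q0 --[x]--> q3
  q3 --[y]--> q0
  q0 --[y]--> q0
  q0 --[x]--> q3
  q3 --[y]--> q0

"xyyxy"


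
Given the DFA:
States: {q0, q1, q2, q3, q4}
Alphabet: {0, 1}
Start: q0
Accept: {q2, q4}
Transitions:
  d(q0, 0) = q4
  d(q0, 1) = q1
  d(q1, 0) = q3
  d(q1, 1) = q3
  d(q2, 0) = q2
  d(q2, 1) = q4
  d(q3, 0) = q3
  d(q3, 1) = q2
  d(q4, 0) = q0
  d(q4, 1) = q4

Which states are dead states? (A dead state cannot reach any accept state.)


Forward reachability from each state:
  q0 -> reaches accept state q2 (live)
  q1 -> reaches accept state q2 (live)
  q2 -> reaches accept state q2 (live)
  q3 -> reaches accept state q2 (live)
  q4 -> reaches accept state q2 (live)

None (all states can reach an accept state)


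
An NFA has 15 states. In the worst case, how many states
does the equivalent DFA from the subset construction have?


Subset construction: one DFA state per subset of NFA states.
2^15 = 32768

32768


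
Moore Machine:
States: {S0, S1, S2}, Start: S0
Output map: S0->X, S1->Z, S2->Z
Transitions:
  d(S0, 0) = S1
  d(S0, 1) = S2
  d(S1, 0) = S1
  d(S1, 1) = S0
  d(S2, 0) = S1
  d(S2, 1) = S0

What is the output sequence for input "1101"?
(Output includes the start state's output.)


Start: S0 (output X)
  --1--> S2 (output Z)
  --1--> S0 (output X)
  --0--> S1 (output Z)
  --1--> S0 (output X)

"XZXZX"


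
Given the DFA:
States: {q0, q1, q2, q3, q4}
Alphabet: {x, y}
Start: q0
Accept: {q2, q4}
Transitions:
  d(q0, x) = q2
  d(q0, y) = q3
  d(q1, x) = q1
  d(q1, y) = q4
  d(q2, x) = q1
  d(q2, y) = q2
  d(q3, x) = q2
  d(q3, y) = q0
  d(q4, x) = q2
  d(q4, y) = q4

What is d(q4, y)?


Looking up transition d(q4, y)

q4


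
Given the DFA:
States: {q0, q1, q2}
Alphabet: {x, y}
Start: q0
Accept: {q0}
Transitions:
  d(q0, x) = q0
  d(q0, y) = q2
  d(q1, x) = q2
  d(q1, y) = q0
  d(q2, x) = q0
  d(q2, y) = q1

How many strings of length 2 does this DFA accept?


Enumerating all length-2 strings:
  "xx" -> q0 [accept]
  "xy" -> q2 [reject]
  "yx" -> q0 [accept]
  "yy" -> q1 [reject]

2 out of 4


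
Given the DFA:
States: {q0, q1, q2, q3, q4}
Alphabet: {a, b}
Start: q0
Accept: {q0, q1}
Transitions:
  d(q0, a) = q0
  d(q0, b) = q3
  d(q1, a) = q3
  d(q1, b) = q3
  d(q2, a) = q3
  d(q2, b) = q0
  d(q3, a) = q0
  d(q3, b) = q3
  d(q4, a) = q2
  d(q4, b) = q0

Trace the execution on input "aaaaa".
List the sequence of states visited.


Input: aaaaa
d(q0, a) = q0
d(q0, a) = q0
d(q0, a) = q0
d(q0, a) = q0
d(q0, a) = q0


q0 -> q0 -> q0 -> q0 -> q0 -> q0


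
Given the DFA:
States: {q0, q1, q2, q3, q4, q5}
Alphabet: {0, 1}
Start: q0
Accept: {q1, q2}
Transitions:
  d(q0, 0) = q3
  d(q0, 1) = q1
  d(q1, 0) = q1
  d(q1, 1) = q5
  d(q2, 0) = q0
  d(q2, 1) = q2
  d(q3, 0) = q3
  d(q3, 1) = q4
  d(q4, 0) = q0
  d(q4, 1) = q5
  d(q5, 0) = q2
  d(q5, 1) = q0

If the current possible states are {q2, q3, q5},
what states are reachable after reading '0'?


Apply transition on '0' from each current state:
  d(q2, 0) = q0
  d(q3, 0) = q3
  d(q5, 0) = q2

{q0, q2, q3}


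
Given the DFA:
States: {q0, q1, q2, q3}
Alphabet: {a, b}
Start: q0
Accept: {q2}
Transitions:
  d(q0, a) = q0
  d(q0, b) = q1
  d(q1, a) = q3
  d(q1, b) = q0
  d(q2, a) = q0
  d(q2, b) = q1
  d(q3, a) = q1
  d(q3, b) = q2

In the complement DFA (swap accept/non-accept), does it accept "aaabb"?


Trace: q0 -> q0 -> q0 -> q0 -> q1 -> q0
Final: q0
Original accept: {q2}
Complement: q0 is not in original accept

Yes, complement accepts (original rejects)


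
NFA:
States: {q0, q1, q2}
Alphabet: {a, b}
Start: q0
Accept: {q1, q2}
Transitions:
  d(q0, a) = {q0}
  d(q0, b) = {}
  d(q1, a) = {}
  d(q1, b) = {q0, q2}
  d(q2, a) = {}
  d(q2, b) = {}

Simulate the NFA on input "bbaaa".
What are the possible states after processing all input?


Start: {q0}
  --b--> {}
  --b--> {}
  --a--> {}
  --a--> {}
  --a--> {}

{} (empty set, no valid transitions)


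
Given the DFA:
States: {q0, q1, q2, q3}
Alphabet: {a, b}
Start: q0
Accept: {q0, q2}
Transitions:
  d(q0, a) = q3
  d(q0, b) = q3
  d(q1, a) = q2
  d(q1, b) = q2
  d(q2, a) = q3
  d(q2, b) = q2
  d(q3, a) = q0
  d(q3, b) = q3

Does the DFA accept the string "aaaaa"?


Trace: q0 -> q3 -> q0 -> q3 -> q0 -> q3
Final state: q3
Accept states: {q0, q2}

No, rejected (final state q3 is not an accept state)


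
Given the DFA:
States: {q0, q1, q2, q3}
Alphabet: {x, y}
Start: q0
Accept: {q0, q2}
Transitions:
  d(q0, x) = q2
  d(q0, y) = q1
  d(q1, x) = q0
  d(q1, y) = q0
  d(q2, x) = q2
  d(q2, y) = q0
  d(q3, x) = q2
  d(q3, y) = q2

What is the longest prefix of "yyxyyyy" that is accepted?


Run the DFA, marking each prefix where the state is accepting:
  "" -> q0 [accept]
  "y" -> q1 [reject]
  "yy" -> q0 [accept]
  "yyx" -> q2 [accept]
  "yyxy" -> q0 [accept]
  "yyxyy" -> q1 [reject]
  "yyxyyy" -> q0 [accept]
  "yyxyyyy" -> q1 [reject]

"yyxyyy"


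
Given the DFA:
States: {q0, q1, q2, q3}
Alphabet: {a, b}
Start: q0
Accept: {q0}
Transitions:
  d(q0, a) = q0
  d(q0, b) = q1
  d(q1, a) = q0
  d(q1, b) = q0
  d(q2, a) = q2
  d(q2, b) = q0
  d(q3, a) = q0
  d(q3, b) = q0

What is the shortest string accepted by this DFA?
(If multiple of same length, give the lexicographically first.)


BFS by string length (lex-first path to each state shown):
  len 0: q0<-""
Found accept state at length 0.

"" (empty string)


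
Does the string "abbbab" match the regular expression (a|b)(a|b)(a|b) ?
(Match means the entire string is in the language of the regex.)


|string| = 6; first = 'a'; last = 'b'

No, "abbbab" does not match (a|b)(a|b)(a|b)


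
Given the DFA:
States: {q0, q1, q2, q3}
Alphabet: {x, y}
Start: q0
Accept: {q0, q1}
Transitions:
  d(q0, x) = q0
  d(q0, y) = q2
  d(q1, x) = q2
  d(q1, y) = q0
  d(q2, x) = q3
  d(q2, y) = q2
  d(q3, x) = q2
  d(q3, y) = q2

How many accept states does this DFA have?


Accept states listed: {q0, q1}
Counting: q0(1) q1(2)

2


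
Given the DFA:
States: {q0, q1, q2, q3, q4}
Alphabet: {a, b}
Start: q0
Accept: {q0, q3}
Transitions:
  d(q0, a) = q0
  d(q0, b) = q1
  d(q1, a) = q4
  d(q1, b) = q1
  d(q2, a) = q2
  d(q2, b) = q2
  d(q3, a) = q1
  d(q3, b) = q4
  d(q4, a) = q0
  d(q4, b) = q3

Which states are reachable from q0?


BFS from q0:
  layer 0: {q0}
  layer 1: {q1}
  layer 2: {q4}
  layer 3: {q3}

{q0, q1, q3, q4}


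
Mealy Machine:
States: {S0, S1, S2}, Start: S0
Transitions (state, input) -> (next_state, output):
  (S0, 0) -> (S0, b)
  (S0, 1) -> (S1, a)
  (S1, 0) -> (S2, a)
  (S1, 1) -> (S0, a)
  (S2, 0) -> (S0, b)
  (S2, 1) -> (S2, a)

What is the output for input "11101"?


Step-by-step:
  (S0, 1) -> (S1, a)
  (S1, 1) -> (S0, a)
  (S0, 1) -> (S1, a)
  (S1, 0) -> (S2, a)
  (S2, 1) -> (S2, a)

"aaaaa"


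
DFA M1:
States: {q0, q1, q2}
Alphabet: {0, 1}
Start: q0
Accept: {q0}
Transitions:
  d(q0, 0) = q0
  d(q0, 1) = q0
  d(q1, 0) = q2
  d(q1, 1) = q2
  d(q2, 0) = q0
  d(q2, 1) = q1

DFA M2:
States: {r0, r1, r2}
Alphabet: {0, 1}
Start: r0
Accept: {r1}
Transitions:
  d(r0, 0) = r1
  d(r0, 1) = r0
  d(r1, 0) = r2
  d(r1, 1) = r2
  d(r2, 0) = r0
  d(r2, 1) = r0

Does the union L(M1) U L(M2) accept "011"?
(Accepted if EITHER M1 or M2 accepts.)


M1: final=q0 accepted=True
M2: final=r0 accepted=False

Yes, union accepts


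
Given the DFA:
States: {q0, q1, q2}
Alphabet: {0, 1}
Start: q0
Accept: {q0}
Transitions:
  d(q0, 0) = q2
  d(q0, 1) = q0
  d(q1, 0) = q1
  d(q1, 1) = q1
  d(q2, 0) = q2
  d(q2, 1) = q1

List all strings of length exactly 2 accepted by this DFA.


All strings of length 2: 4 total
Accepted: 1

"11"


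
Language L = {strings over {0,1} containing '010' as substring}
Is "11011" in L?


'010' does not occur

No, "11011" is not in L


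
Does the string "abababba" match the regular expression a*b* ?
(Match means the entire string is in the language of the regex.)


|string| = 8; first = 'a'; last = 'a'

No, "abababba" does not match a*b*


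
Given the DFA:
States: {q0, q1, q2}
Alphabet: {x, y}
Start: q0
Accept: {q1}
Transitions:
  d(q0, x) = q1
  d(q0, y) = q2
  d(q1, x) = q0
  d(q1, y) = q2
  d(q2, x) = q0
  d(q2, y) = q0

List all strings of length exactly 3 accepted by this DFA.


All strings of length 3: 8 total
Accepted: 3

"xxx", "yxx", "yyx"


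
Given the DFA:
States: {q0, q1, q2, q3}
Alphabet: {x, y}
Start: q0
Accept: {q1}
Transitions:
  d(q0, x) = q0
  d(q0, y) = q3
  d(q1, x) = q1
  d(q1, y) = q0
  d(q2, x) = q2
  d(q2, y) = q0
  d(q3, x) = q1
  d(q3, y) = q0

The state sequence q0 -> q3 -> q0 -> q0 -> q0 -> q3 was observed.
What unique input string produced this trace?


Trace back each transition to find the symbol:
  q0 --[y]--> q3
  q3 --[y]--> q0
  q0 --[x]--> q0
  q0 --[x]--> q0
  q0 --[y]--> q3

"yyxxy"


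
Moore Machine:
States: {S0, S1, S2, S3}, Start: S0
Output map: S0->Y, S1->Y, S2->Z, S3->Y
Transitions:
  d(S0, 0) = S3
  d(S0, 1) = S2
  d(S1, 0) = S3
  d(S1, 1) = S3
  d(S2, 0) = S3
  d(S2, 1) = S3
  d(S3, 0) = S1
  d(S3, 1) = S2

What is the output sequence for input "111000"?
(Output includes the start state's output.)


Start: S0 (output Y)
  --1--> S2 (output Z)
  --1--> S3 (output Y)
  --1--> S2 (output Z)
  --0--> S3 (output Y)
  --0--> S1 (output Y)
  --0--> S3 (output Y)

"YZYZYYY"


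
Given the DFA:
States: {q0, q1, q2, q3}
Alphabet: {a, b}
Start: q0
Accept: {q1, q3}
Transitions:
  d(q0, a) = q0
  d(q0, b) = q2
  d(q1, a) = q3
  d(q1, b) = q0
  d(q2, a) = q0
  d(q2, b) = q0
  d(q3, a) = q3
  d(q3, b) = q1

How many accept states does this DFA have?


Accept states listed: {q1, q3}
Counting: q1(1) q3(2)

2


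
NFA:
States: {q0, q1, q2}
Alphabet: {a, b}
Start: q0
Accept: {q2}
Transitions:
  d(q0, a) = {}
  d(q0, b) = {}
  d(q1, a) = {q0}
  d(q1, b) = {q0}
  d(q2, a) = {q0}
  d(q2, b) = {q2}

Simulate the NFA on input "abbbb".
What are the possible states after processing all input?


Start: {q0}
  --a--> {}
  --b--> {}
  --b--> {}
  --b--> {}
  --b--> {}

{} (empty set, no valid transitions)


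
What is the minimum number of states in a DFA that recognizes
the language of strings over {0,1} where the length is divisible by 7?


States track (length) mod 7.
Need 7 states: one per remainder 0..6; accept = remainder 0.

7


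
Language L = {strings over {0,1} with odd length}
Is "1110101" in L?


length = 7; 7 mod 2 = 1

Yes, "1110101" is in L


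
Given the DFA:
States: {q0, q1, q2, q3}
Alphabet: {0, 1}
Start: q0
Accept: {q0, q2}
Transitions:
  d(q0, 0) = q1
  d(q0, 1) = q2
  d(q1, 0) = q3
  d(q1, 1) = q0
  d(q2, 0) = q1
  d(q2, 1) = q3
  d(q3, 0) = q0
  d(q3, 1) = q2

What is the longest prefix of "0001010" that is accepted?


Run the DFA, marking each prefix where the state is accepting:
  "" -> q0 [accept]
  "0" -> q1 [reject]
  "00" -> q3 [reject]
  "000" -> q0 [accept]
  "0001" -> q2 [accept]
  "00010" -> q1 [reject]
  "000101" -> q0 [accept]
  "0001010" -> q1 [reject]

"000101"


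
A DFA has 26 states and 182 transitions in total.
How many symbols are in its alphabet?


Each state has exactly one transition per symbol.
|alphabet| = transitions / states = 182 / 26 = 7

7


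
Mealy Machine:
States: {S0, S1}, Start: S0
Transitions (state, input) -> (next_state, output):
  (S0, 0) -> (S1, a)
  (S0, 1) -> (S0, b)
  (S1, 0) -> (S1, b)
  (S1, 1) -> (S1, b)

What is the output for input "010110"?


Step-by-step:
  (S0, 0) -> (S1, a)
  (S1, 1) -> (S1, b)
  (S1, 0) -> (S1, b)
  (S1, 1) -> (S1, b)
  (S1, 1) -> (S1, b)
  (S1, 0) -> (S1, b)

"abbbbb"


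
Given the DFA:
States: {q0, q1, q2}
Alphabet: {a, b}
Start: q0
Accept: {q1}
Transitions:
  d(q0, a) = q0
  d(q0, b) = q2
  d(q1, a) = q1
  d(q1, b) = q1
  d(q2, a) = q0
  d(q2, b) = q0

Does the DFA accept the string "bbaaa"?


Trace: q0 -> q2 -> q0 -> q0 -> q0 -> q0
Final state: q0
Accept states: {q1}

No, rejected (final state q0 is not an accept state)


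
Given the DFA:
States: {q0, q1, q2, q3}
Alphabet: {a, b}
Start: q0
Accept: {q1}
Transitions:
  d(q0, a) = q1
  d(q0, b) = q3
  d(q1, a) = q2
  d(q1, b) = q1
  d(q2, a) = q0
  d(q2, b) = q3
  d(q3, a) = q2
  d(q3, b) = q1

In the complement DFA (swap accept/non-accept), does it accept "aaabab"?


Trace: q0 -> q1 -> q2 -> q0 -> q3 -> q2 -> q3
Final: q3
Original accept: {q1}
Complement: q3 is not in original accept

Yes, complement accepts (original rejects)


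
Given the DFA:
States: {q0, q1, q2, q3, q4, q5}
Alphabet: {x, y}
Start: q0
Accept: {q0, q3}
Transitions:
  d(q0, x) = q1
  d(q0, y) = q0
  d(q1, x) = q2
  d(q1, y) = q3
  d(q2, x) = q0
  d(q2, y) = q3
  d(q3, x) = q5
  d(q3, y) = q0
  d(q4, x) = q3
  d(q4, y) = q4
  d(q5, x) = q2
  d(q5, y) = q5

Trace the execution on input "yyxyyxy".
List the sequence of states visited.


Input: yyxyyxy
d(q0, y) = q0
d(q0, y) = q0
d(q0, x) = q1
d(q1, y) = q3
d(q3, y) = q0
d(q0, x) = q1
d(q1, y) = q3


q0 -> q0 -> q0 -> q1 -> q3 -> q0 -> q1 -> q3


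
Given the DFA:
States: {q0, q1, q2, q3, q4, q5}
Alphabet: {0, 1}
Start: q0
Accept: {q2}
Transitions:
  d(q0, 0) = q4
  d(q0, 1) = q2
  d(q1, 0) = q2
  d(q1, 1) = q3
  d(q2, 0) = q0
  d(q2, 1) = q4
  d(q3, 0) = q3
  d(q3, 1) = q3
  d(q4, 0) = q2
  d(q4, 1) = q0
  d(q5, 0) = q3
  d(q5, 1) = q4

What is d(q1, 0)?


Looking up transition d(q1, 0)

q2


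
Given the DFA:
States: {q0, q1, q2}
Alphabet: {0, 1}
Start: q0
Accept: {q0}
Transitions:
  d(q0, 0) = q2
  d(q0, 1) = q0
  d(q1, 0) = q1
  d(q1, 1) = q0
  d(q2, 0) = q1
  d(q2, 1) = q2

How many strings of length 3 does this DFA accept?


Enumerating all length-3 strings:
  "000" -> q1 [reject]
  "001" -> q0 [accept]
  "010" -> q1 [reject]
  "011" -> q2 [reject]
  "100" -> q1 [reject]
  "101" -> q2 [reject]
  "110" -> q2 [reject]
  "111" -> q0 [accept]

2 out of 8


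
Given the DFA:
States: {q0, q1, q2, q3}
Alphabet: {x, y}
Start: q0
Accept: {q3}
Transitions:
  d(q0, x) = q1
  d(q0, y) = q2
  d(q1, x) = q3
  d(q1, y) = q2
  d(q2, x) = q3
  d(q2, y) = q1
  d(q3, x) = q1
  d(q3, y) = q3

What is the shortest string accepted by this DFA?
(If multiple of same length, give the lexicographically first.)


BFS by string length (lex-first path to each state shown):
  len 0: q0<-""
  len 1: q1<-"x", q2<-"y"
  len 2: q1<-"yy", q2<-"xy", q3<-"xx"
Found accept state at length 2.

"xx"


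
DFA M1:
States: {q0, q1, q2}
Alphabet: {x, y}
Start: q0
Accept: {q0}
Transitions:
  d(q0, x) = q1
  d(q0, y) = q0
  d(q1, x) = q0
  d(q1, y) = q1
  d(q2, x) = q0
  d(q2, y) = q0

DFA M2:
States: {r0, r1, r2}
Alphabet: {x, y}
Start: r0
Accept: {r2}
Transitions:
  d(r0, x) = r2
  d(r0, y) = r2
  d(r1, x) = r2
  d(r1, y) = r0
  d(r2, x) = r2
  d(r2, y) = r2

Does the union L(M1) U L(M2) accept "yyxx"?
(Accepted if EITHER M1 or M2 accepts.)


M1: final=q0 accepted=True
M2: final=r2 accepted=True

Yes, union accepts


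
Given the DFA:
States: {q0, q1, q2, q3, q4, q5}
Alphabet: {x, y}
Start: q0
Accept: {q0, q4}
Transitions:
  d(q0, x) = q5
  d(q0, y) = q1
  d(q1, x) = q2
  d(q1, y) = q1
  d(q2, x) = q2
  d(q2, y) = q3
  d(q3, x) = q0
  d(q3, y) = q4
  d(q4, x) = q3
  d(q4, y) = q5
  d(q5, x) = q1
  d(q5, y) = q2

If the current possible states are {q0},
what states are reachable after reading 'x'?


Apply transition on 'x' from each current state:
  d(q0, x) = q5

{q5}


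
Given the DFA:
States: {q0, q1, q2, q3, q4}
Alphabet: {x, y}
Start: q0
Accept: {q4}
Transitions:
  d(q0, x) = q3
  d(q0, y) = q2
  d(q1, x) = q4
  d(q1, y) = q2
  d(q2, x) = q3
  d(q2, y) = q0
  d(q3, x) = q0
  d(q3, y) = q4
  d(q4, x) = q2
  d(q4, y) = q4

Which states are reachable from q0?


BFS from q0:
  layer 0: {q0}
  layer 1: {q2, q3}
  layer 2: {q4}

{q0, q2, q3, q4}


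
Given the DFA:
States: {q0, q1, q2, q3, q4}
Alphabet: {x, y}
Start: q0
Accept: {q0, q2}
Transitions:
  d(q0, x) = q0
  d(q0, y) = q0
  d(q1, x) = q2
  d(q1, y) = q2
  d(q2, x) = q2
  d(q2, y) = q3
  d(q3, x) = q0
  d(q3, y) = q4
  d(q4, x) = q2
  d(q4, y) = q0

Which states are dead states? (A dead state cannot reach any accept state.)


Forward reachability from each state:
  q0 -> reaches accept state q0 (live)
  q1 -> reaches accept state q0 (live)
  q2 -> reaches accept state q0 (live)
  q3 -> reaches accept state q0 (live)
  q4 -> reaches accept state q0 (live)

None (all states can reach an accept state)


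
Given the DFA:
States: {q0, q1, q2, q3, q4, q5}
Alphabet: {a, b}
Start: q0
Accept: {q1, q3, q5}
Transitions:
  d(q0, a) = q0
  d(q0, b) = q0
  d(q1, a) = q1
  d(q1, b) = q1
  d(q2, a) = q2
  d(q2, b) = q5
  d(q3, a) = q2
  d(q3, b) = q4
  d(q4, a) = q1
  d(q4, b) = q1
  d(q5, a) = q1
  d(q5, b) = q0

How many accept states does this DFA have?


Accept states listed: {q1, q3, q5}
Counting: q1(1) q3(2) q5(3)

3


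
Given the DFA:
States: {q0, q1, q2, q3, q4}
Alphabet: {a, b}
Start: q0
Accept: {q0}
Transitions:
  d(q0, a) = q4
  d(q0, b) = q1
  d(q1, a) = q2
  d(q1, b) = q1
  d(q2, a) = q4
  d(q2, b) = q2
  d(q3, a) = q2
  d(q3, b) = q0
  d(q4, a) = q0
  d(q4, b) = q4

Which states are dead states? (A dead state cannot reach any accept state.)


Forward reachability from each state:
  q0 -> reaches accept state q0 (live)
  q1 -> reaches accept state q0 (live)
  q2 -> reaches accept state q0 (live)
  q3 -> reaches accept state q0 (live)
  q4 -> reaches accept state q0 (live)

None (all states can reach an accept state)


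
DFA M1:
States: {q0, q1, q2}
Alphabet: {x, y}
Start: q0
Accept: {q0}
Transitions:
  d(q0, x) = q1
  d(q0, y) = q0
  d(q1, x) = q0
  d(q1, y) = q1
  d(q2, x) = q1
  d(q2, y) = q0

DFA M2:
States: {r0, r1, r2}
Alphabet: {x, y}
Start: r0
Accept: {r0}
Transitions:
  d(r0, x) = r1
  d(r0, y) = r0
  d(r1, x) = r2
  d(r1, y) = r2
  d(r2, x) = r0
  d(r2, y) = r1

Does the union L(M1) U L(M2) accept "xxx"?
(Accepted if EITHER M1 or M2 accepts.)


M1: final=q1 accepted=False
M2: final=r0 accepted=True

Yes, union accepts


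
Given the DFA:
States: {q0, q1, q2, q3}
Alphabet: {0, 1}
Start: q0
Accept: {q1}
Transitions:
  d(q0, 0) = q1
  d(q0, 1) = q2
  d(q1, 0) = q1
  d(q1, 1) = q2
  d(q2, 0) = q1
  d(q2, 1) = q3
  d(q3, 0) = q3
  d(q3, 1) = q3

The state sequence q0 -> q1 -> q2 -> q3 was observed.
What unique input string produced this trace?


Trace back each transition to find the symbol:
  q0 --[0]--> q1
  q1 --[1]--> q2
  q2 --[1]--> q3

"011"


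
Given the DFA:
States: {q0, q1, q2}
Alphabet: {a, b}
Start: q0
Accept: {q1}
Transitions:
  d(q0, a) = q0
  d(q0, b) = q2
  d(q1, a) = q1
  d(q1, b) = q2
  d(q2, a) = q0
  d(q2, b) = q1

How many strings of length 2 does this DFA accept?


Enumerating all length-2 strings:
  "aa" -> q0 [reject]
  "ab" -> q2 [reject]
  "ba" -> q0 [reject]
  "bb" -> q1 [accept]

1 out of 4


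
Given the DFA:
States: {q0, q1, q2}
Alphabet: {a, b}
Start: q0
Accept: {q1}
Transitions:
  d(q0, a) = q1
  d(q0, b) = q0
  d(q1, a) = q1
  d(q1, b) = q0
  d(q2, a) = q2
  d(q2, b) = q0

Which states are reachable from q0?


BFS from q0:
  layer 0: {q0}
  layer 1: {q1}

{q0, q1}


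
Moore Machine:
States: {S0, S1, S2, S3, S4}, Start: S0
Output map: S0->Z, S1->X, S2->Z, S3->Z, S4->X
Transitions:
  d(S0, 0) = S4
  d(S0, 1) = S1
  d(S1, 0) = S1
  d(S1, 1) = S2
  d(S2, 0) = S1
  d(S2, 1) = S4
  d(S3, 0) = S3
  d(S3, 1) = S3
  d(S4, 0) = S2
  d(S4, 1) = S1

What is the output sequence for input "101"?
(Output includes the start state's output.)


Start: S0 (output Z)
  --1--> S1 (output X)
  --0--> S1 (output X)
  --1--> S2 (output Z)

"ZXXZ"


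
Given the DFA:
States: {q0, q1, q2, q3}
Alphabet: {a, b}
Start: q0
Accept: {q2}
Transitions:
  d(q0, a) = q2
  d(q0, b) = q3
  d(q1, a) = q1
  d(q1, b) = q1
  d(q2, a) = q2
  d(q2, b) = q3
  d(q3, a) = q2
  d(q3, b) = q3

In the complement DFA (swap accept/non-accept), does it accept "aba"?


Trace: q0 -> q2 -> q3 -> q2
Final: q2
Original accept: {q2}
Complement: q2 is in original accept

No, complement rejects (original accepts)


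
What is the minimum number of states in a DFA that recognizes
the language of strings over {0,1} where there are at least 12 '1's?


States: count = 0, 1, ..., 11, and a final '>= 12' state.
Total: 12 + 1 = 13. Accept = '>= 12' state.

13


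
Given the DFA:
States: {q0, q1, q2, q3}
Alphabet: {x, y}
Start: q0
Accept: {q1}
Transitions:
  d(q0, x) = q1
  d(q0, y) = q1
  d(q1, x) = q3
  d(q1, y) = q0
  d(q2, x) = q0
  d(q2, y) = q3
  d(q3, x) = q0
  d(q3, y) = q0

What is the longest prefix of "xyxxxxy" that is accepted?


Run the DFA, marking each prefix where the state is accepting:
  "" -> q0 [reject]
  "x" -> q1 [accept]
  "xy" -> q0 [reject]
  "xyx" -> q1 [accept]
  "xyxx" -> q3 [reject]
  "xyxxx" -> q0 [reject]
  "xyxxxx" -> q1 [accept]
  "xyxxxxy" -> q0 [reject]

"xyxxxx"


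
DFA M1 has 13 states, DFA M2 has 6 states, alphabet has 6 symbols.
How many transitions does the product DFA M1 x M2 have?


Product DFA has 13 * 6 = 78 states.
Each has 6 transitions: 78 * 6 = 468

468


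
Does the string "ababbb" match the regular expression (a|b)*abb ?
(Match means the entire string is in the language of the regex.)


|string| = 6; first = 'a'; last = 'b'

No, "ababbb" does not match (a|b)*abb


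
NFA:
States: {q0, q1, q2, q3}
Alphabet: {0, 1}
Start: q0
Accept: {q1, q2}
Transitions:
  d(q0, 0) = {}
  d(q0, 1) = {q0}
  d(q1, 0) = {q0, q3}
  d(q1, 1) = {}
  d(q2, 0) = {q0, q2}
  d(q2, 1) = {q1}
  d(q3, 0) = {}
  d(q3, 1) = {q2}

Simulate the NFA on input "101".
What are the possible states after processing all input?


Start: {q0}
  --1--> {q0}
  --0--> {}
  --1--> {}

{} (empty set, no valid transitions)


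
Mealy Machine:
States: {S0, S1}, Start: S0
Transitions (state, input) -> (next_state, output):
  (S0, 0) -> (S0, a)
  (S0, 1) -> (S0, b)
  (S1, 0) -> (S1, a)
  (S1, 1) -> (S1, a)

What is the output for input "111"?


Step-by-step:
  (S0, 1) -> (S0, b)
  (S0, 1) -> (S0, b)
  (S0, 1) -> (S0, b)

"bbb"


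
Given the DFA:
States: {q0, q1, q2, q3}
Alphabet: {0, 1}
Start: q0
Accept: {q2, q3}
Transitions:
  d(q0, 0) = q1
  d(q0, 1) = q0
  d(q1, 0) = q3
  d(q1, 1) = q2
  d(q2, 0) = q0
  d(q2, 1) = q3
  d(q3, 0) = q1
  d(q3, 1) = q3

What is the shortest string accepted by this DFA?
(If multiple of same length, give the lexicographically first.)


BFS by string length (lex-first path to each state shown):
  len 0: q0<-""
  len 1: q0<-"1", q1<-"0"
  len 2: q0<-"11", q1<-"10", q2<-"01", q3<-"00"
Found accept state at length 2.

"00"


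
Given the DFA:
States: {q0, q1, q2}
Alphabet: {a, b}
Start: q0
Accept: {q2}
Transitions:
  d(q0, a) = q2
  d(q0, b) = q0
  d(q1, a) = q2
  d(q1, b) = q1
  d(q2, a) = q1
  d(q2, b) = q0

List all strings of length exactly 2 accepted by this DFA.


All strings of length 2: 4 total
Accepted: 1

"ba"


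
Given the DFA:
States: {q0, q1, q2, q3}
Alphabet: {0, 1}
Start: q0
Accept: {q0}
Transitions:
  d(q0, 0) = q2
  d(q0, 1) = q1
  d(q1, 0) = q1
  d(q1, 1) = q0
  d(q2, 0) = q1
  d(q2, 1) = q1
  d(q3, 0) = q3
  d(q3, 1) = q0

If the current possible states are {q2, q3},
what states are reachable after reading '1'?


Apply transition on '1' from each current state:
  d(q2, 1) = q1
  d(q3, 1) = q0

{q0, q1}


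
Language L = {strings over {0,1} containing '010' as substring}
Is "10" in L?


'010' does not occur

No, "10" is not in L


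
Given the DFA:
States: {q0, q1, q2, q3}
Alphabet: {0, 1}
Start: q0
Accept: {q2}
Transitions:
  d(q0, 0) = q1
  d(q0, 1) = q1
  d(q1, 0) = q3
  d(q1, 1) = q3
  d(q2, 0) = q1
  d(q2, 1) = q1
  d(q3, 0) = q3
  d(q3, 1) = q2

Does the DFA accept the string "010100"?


Trace: q0 -> q1 -> q3 -> q3 -> q2 -> q1 -> q3
Final state: q3
Accept states: {q2}

No, rejected (final state q3 is not an accept state)


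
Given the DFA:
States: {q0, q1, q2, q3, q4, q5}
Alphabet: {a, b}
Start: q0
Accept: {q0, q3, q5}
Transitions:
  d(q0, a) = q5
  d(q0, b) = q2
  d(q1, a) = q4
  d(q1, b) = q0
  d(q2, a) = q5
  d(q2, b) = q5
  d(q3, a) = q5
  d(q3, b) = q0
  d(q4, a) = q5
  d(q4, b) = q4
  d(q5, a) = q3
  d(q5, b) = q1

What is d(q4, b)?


Looking up transition d(q4, b)

q4


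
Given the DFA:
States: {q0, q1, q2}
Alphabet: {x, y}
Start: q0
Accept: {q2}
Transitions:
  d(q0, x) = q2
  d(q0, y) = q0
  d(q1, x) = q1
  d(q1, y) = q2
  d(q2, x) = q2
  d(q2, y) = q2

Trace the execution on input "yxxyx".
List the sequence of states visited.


Input: yxxyx
d(q0, y) = q0
d(q0, x) = q2
d(q2, x) = q2
d(q2, y) = q2
d(q2, x) = q2


q0 -> q0 -> q2 -> q2 -> q2 -> q2


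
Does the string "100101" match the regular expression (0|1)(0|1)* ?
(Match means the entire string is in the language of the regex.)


|string| = 6; first = '1'; last = '1'

Yes, "100101" matches (0|1)(0|1)*


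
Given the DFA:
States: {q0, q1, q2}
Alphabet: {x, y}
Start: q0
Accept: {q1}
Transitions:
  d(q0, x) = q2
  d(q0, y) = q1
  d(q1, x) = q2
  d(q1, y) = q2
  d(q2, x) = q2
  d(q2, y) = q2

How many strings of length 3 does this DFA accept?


Enumerating all length-3 strings:
  "xxx" -> q2 [reject]
  "xxy" -> q2 [reject]
  "xyx" -> q2 [reject]
  "xyy" -> q2 [reject]
  "yxx" -> q2 [reject]
  "yxy" -> q2 [reject]
  "yyx" -> q2 [reject]
  "yyy" -> q2 [reject]

0 out of 8


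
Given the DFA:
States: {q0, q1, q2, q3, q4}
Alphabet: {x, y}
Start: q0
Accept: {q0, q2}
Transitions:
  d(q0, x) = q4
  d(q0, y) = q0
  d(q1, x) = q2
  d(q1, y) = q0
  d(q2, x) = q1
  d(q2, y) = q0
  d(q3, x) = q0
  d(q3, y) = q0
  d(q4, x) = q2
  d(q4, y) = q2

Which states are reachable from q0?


BFS from q0:
  layer 0: {q0}
  layer 1: {q4}
  layer 2: {q2}
  layer 3: {q1}

{q0, q1, q2, q4}


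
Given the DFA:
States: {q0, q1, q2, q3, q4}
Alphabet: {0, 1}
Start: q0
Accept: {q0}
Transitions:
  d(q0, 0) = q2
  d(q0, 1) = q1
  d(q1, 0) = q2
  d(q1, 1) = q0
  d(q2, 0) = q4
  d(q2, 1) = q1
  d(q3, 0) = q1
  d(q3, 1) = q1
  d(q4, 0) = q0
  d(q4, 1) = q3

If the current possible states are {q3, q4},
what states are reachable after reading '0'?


Apply transition on '0' from each current state:
  d(q3, 0) = q1
  d(q4, 0) = q0

{q0, q1}


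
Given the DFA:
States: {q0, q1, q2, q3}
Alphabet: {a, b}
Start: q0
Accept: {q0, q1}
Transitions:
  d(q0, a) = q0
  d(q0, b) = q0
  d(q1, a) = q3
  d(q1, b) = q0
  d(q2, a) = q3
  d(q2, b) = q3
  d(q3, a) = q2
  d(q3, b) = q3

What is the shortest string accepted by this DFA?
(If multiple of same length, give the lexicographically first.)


BFS by string length (lex-first path to each state shown):
  len 0: q0<-""
Found accept state at length 0.

"" (empty string)
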